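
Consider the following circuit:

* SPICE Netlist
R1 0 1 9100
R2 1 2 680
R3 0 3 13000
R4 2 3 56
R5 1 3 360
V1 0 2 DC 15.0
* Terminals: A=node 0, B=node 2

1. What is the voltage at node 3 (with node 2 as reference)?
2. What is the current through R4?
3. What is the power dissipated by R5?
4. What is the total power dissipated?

Nodal analysis, taking node 2 as the 0 V reference.
Source V1 fixes V_0 = 15 V.
KCL at each unknown node (sum of currents leaving = 0; resistances in Ω):
  Node 1: (V_1 - 15)/9100 + (V_1 - 0)/680 + (V_1 - V_3)/360 = 0
  Node 3: (V_3 - 15)/13000 + (V_3 - 0)/56 + (V_3 - V_1)/360 = 0
Collecting terms (coefficients in siemens):
  0.004358·V_1 - 0.002778·V_3 = 0.001648
  0.02071·V_3 - 0.002778·V_1 = 0.001154
Determinant D = (0.004358)(0.02071) - (-0.002778)(-0.002778) = 0.00008255
V_1 = [(0.001648)(0.02071) - (-0.002778)(0.001154)]/D = 0.4524 V
V_3 = [(0.004358)(0.001154) - (0.001648)(-0.002778)]/D = 0.1164 V
Part 1:
  Read off the nodal solution: V_3 = 0.1164 V
Part 2:
  I_R4 = (V_2 - V_3)/R4 = (0 - 0.1164)/56 = -0.002078 A
  Magnitude: I_R4 = 0.002078 A
Part 3:
  I_R5 = (V_1 - V_3)/R5 = (0.4524 - 0.1164)/360 = 0.0009334 A
  P_R5 = I_R5² × R5 = (0.0009334)² × 360 = 0.0003136 W
Part 4:
  Power in each resistor, P = (ΔV)²/R:
    P_R1 = (15 - 0.4524)²/9100 = 0.02326 W
    P_R2 = (0.4524 - 0)²/680 = 0.000301 W
    P_R3 = (15 - 0.1164)²/13000 = 0.01704 W
    P_R4 = (0 - 0.1164)²/56 = 0.0002419 W
    P_R5 = (0.4524 - 0.1164)²/360 = 0.0003136 W
  P_total = P_R1 + P_R2 + P_R3 + P_R4 + P_R5 = 0.04115 W

Final answers:
1. V_3 = 0.1164 V
2. I_R4 = 0.002078 A
3. P_R5 = 0.0003136 W
4. P_total = 0.04115 W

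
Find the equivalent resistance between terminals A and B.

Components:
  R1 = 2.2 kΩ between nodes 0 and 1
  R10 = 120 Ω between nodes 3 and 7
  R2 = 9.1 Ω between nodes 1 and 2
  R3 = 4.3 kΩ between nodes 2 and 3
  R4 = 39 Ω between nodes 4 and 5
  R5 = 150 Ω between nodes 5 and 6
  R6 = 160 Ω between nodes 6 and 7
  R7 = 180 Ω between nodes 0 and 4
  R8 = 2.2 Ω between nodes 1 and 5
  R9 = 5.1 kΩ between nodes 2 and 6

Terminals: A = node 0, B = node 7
The network is not a plain series/parallel combination. Inject a 1 A test current into terminal A (node 0) and return it from terminal B (node 7); then R_eq = V_A / (1 A).
Nodal analysis, taking node 7 as the 0 V reference.
Current source I_test pushes 1 A into node 0 and draws it out of node 7.
KCL at each unknown node (sum of currents leaving = 0; resistances in Ω):
  Node 0: (V_0 - V_1)/2200 + (V_0 - V_4)/180 - 1 = 0
  Node 1: (V_1 - V_0)/2200 + (V_1 - V_2)/9.1 + (V_1 - V_5)/2.2 = 0
  Node 2: (V_2 - V_1)/9.1 + (V_2 - V_3)/4300 + (V_2 - V_6)/5100 = 0
  Node 3: (V_3 - V_2)/4300 + (V_3 - 0)/120 = 0
  Node 4: (V_4 - V_0)/180 + (V_4 - V_5)/39 = 0
  Node 5: (V_5 - V_1)/2.2 + (V_5 - V_4)/39 + (V_5 - V_6)/150 = 0
  Node 6: (V_6 - V_2)/5100 + (V_6 - V_5)/150 + (V_6 - 0)/160 = 0
Collecting terms (coefficients in siemens):
  0.00601·V_0 - 0.0004545·V_1 - 0.005556·V_4 = 1
  0.5649·V_1 - 0.0004545·V_0 - 0.1099·V_2 - 0.4545·V_5 = 0
  0.1103·V_2 - 0.1099·V_1 - 0.0002326·V_3 - 0.0001961·V_6 = 0
  0.008566·V_3 - 0.0002326·V_2 = 0
  0.0312·V_4 - 0.005556·V_0 - 0.02564·V_5 = 0
  0.4869·V_5 - 0.4545·V_1 - 0.02564·V_4 - 0.006667·V_6 = 0
  0.01311·V_6 - 0.0001961·V_2 - 0.006667·V_5 = 0
Solving these 7 simultaneous equations (Gaussian elimination) gives:
  V_0 = 485.2 V, V_1 = 286 V, V_2 = 285.2 V, V_3 = 7.743 V
  V_4 = 321.5 V, V_5 = 286 V, V_6 = 149.7 V
R_eq = V_0 / 1 A = 485.2 Ω

Final answer: 485.2 Ω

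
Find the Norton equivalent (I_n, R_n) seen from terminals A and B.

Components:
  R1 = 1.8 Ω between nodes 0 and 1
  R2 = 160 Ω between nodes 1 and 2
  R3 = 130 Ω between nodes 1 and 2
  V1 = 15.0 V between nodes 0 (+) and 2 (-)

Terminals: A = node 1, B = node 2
Find the Thévenin equivalent first; then I_n = V_th/R_th and R_n = R_th.
Step 1 — V_th is the open-circuit voltage V_A - V_B (nothing connected across the terminals).
Nodal analysis, taking node 2 as the 0 V reference.
Source V1 fixes V_0 = 15 V.
KCL at each unknown node (sum of currents leaving = 0; resistances in Ω):
  Node 1: (V_1 - 15)/1.8 + (V_1 - 0)/160 + (V_1 - 0)/130 = 0
Collecting terms: 0.5695 × V_1 = 8.333  =>  V_1 = 14.63 V
V_th = V_1 - V_2 = 14.63 - 0 = 14.63 V
Step 2 — R_th: zero the source — replace V1 by a short circuit (node 2 merges into node 0) — and find the resistance seen between A (node 1) and B (node 0).
Reduce the network between node 1 (A) and node 0 (B) by series/parallel combination:
  Rp1 = R1 ‖ R2 ‖ R3 (parallel, all between nodes 0 and 1) = 1/(1/1.8 + 1/160 + 1/130) = 1.756 Ω
R_th = 1.756 Ω
I_n = V_th/R_th = 14.63/1.756 = 8.333 A, and R_n = R_th = 1.756 Ω

Final answer: I_n = 8.333 A, R_n = 1.756 Ω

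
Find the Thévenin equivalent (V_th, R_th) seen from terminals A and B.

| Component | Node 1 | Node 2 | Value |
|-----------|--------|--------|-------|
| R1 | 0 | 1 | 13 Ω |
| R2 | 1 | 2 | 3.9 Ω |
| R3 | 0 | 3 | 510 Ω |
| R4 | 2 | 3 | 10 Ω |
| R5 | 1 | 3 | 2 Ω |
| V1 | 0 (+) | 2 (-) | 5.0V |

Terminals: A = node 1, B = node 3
Step 1 — V_th is the open-circuit voltage V_A - V_B (nothing connected across the terminals).
Nodal analysis, taking node 2 as the 0 V reference.
Source V1 fixes V_0 = 5 V.
KCL at each unknown node (sum of currents leaving = 0; resistances in Ω):
  Node 1: (V_1 - 5)/13 + (V_1 - 0)/3.9 + (V_1 - V_3)/2 = 0
  Node 3: (V_3 - 5)/510 + (V_3 - 0)/10 + (V_3 - V_1)/2 = 0
Collecting terms (coefficients in siemens):
  0.8333·V_1 - 0.5·V_3 = 0.3846
  0.602·V_3 - 0.5·V_1 = 0.009804
Determinant D = (0.8333)(0.602) - (-0.5)(-0.5) = 0.2516
V_1 = [(0.3846)(0.602) - (-0.5)(0.009804)]/D = 0.9396 V
V_3 = [(0.8333)(0.009804) - (0.3846)(-0.5)]/D = 0.7967 V
V_th = V_1 - V_3 = 0.9396 - 0.7967 = 0.1429 V
Step 2 — R_th: zero the source — replace V1 by a short circuit (node 2 merges into node 0) — and find the resistance seen between A (node 1) and B (node 3).
Reduce the network between node 1 (A) and node 3 (B) by series/parallel combination:
  Rp1 = R1 ‖ R2 (parallel, both between nodes 0 and 1) = 1/(1/13 + 1/3.9) = 3 Ω
  Rp2 = R3 ‖ R4 (parallel, both between nodes 0 and 3) = 1/(1/510 + 1/10) = 9.808 Ω
  Rs1 = Rp1 + Rp2 (series, joined only at node 0) = 3 + 9.808 = 12.81 Ω
  Rp3 = R5 ‖ Rs1 (parallel, both between nodes 1 and 3) = 1/(1/2 + 1/12.81) = 1.73 Ω
R_th = 1.73 Ω

Final answer: V_th = 0.1429 V, R_th = 1.73 Ω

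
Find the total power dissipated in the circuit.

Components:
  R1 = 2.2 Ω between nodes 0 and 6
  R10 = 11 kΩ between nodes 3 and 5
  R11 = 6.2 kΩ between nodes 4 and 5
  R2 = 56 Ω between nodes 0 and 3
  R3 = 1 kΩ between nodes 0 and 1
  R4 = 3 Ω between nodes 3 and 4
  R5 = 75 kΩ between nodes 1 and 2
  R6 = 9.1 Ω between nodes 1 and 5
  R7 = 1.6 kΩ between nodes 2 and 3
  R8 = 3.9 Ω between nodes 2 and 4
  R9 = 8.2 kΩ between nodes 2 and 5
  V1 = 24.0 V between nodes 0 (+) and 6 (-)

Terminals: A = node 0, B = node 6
Nodal analysis, taking node 6 as the 0 V reference.
Source V1 fixes V_0 = 24 V.
KCL at each unknown node (sum of currents leaving = 0; resistances in Ω):
  Node 1: (V_1 - 24)/1000 + (V_1 - V_2)/75000 + (V_1 - V_5)/9.1 = 0
  Node 2: (V_2 - V_1)/75000 + (V_2 - V_3)/1600 + (V_2 - V_4)/3.9 + (V_2 - V_5)/8200 = 0
  Node 3: (V_3 - 24)/56 + (V_3 - V_4)/3 + (V_3 - V_2)/1600 + (V_3 - V_5)/11000 = 0
  Node 4: (V_4 - V_3)/3 + (V_4 - V_2)/3.9 + (V_4 - V_5)/6200 = 0
  Node 5: (V_5 - V_1)/9.1 + (V_5 - V_2)/8200 + (V_5 - V_3)/11000 + (V_5 - V_4)/6200 = 0
Collecting terms (coefficients in siemens):
  0.1109·V_1 - 0.00001333·V_2 - 0.1099·V_5 = 0.024
  0.2572·V_2 - 0.00001333·V_1 - 0.000625·V_3 - 0.2564·V_4 - 0.000122·V_5 = 0
  0.3519·V_3 - 0.000625·V_2 - 0.3333·V_4 - 0.00009091·V_5 = 0.4286
  0.5899·V_4 - 0.2564·V_2 - 0.3333·V_3 - 0.0001613·V_5 = 0
  0.1103·V_5 - 0.1099·V_1 - 0.000122·V_2 - 0.00009091·V_3 - 0.0001613·V_4 = 0
Solving these 5 simultaneous equations (Gaussian elimination) gives:
  V_1 = 24 V, V_2 = 24 V, V_3 = 24 V, V_4 = 24 V
  V_5 = 24 V
Power in each resistor, P = (ΔV)²/R:
  P_R1 = (24 - 0)²/2.2 = 261.8 W
  P_R2 = (24 - 24)²/56 = 0 W
  P_R3 = (24 - 24)²/1000 = 0 W
  P_R4 = (24 - 24)²/3 = 0 W
  P_R5 = (24 - 24)²/75000 = 0 W
  P_R6 = (24 - 24)²/9.1 = 0 W
  P_R7 = (24 - 24)²/1600 = 0 W
  P_R8 = (24 - 24)²/3.9 = 0 W
  P_R9 = (24 - 24)²/8200 = 0 W
  P_R10 = (24 - 24)²/11000 = 0 W
  P_R11 = (24 - 24)²/6200 = 0 W
P_total = P_R1 + P_R2 + P_R3 + P_R4 + P_R5 + P_R6 + P_R7 + P_R8 + P_R9 + P_R10 + P_R11 = 261.8 W

Final answer: 261.8 W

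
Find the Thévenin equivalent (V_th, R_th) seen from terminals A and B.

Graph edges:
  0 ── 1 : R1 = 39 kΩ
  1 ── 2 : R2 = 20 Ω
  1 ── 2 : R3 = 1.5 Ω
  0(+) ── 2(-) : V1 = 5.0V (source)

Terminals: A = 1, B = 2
Step 1 — V_th is the open-circuit voltage V_A - V_B (nothing connected across the terminals).
Nodal analysis, taking node 2 as the 0 V reference.
Source V1 fixes V_0 = 5 V.
KCL at each unknown node (sum of currents leaving = 0; resistances in Ω):
  Node 1: (V_1 - 5)/39000 + (V_1 - 0)/20 + (V_1 - 0)/1.5 = 0
Collecting terms: 0.7167 × V_1 = 0.0001282  =>  V_1 = 0.0001789 V
V_th = V_1 - V_2 = 0.0001789 - 0 = 0.0001789 V
Step 2 — R_th: zero the source — replace V1 by a short circuit (node 2 merges into node 0) — and find the resistance seen between A (node 1) and B (node 0).
Reduce the network between node 1 (A) and node 0 (B) by series/parallel combination:
  Rp1 = R1 ‖ R2 ‖ R3 (parallel, all between nodes 0 and 1) = 1/(1/39000 + 1/20 + 1/1.5) = 1.395 Ω
R_th = 1.395 Ω

Final answer: V_th = 0.0001789 V, R_th = 1.395 Ω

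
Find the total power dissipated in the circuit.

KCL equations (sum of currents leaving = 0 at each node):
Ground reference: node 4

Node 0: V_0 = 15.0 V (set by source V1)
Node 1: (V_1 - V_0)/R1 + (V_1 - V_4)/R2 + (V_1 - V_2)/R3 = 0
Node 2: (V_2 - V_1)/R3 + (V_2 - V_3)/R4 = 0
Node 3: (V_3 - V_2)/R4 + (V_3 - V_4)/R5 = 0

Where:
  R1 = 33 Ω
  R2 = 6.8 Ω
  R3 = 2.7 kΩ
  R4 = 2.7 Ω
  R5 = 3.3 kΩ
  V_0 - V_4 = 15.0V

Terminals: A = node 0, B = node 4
Nodal analysis, taking node 4 as the 0 V reference.
Source V1 fixes V_0 = 15 V.
KCL at each unknown node (sum of currents leaving = 0; resistances in Ω):
  Node 1: (V_1 - 15)/33 + (V_1 - 0)/6.8 + (V_1 - V_2)/2700 = 0
  Node 2: (V_2 - V_1)/2700 + (V_2 - V_3)/2.7 = 0
  Node 3: (V_3 - V_2)/2.7 + (V_3 - 0)/3300 = 0
Collecting terms (coefficients in siemens):
  0.1777·V_1 - 0.0003704·V_2 = 0.4545
  0.3707·V_2 - 0.0003704·V_1 - 0.3704·V_3 = 0
  0.3707·V_3 - 0.3704·V_2 = 0
Solving these 3 simultaneous equations (Gaussian elimination) gives:
  V_1 = 2.56 V, V_2 = 1.409 V, V_3 = 1.408 V
Power in each resistor, P = (ΔV)²/R:
  P_R1 = (15 - 2.56)²/33 = 4.689 W
  P_R2 = (2.56 - 0)²/6.8 = 0.9641 W
  P_R3 = (2.56 - 1.409)²/2700 = 0.0004912 W
  P_R4 = (1.409 - 1.408)²/2.7 = 0.0000004912 W
  P_R5 = (1.408 - 0)²/3300 = 0.0006004 W
P_total = P_R1 + P_R2 + P_R3 + P_R4 + P_R5 = 5.654 W

Final answer: 5.654 W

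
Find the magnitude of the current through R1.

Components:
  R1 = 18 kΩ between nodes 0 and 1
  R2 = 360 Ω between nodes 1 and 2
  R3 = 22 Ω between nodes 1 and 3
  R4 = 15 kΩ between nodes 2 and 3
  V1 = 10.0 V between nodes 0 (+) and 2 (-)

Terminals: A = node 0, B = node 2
Nodal analysis, taking node 2 as the 0 V reference.
Source V1 fixes V_0 = 10 V.
KCL at each unknown node (sum of currents leaving = 0; resistances in Ω):
  Node 1: (V_1 - 10)/18000 + (V_1 - 0)/360 + (V_1 - V_3)/22 = 0
  Node 3: (V_3 - V_1)/22 + (V_3 - 0)/15000 = 0
Collecting terms (coefficients in siemens):
  0.04829·V_1 - 0.04545·V_3 = 0.0005556
  0.04552·V_3 - 0.04545·V_1 = 0
Determinant D = (0.04829)(0.04552) - (-0.04545)(-0.04545) = 0.000132
V_1 = [(0.0005556)(0.04552) - (-0.04545)(0)]/D = 0.1916 V
V_3 = [(0.04829)(0) - (0.0005556)(-0.04545)]/D = 0.1913 V
I_R1 = (V_0 - V_1)/R1 = (10 - 0.1916)/18000 = 0.0005449 A
|I_R1| = 0.0005449 A

Final answer: |I_R1| = 0.0005449 A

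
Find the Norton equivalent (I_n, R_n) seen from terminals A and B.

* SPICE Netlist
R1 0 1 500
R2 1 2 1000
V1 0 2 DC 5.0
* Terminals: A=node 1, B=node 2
Find the Thévenin equivalent first; then I_n = V_th/R_th and R_n = R_th.
Step 1 — V_th is the open-circuit voltage V_A - V_B (nothing connected across the terminals).
Nodal analysis, taking node 2 as the 0 V reference.
Source V1 fixes V_0 = 5 V.
KCL at each unknown node (sum of currents leaving = 0; resistances in Ω):
  Node 1: (V_1 - 5)/500 + (V_1 - 0)/1000 = 0
Collecting terms: 0.003 × V_1 = 0.01  =>  V_1 = 3.333 V
V_th = V_1 - V_2 = 3.333 - 0 = 3.333 V
Step 2 — R_th: zero the source — replace V1 by a short circuit (node 2 merges into node 0) — and find the resistance seen between A (node 1) and B (node 0).
Reduce the network between node 1 (A) and node 0 (B) by series/parallel combination:
  Rp1 = R1 ‖ R2 (parallel, both between nodes 0 and 1) = 1/(1/500 + 1/1000) = 333.3 Ω
R_th = 333.3 Ω
I_n = V_th/R_th = 3.333/333.3 = 0.01 A, and R_n = R_th = 333.3 Ω

Final answer: I_n = 0.01 A, R_n = 333.3 Ω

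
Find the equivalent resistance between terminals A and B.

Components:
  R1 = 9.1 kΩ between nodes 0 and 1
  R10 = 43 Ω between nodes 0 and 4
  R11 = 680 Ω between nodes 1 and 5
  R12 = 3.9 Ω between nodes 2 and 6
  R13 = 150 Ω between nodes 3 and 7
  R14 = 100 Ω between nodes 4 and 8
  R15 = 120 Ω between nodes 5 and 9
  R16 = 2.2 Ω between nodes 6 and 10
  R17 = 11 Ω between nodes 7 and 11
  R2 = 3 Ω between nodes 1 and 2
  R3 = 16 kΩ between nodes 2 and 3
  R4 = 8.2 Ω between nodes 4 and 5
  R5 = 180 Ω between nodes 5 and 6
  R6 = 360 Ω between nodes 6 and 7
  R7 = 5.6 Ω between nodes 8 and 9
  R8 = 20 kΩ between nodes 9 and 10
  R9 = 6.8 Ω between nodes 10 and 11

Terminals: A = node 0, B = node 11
The network is not a plain series/parallel combination. Inject a 1 A test current into terminal A (node 0) and return it from terminal B (node 11); then R_eq = V_A / (1 A).
Nodal analysis, taking node 11 as the 0 V reference.
Current source I_test pushes 1 A into node 0 and draws it out of node 11.
KCL at each unknown node (sum of currents leaving = 0; resistances in Ω):
  Node 0: (V_0 - V_1)/9100 + (V_0 - V_4)/43 - 1 = 0
  Node 1: (V_1 - V_0)/9100 + (V_1 - V_2)/3 + (V_1 - V_5)/680 = 0
  Node 2: (V_2 - V_1)/3 + (V_2 - V_3)/16000 + (V_2 - V_6)/3.9 = 0
  Node 3: (V_3 - V_2)/16000 + (V_3 - V_7)/150 = 0
  Node 4: (V_4 - V_0)/43 + (V_4 - V_5)/8.2 + (V_4 - V_8)/100 = 0
  Node 5: (V_5 - V_1)/680 + (V_5 - V_4)/8.2 + (V_5 - V_6)/180 + (V_5 - V_9)/120 = 0
  Node 6: (V_6 - V_2)/3.9 + (V_6 - V_5)/180 + (V_6 - V_7)/360 + (V_6 - V_10)/2.2 = 0
  Node 7: (V_7 - V_3)/150 + (V_7 - V_6)/360 + (V_7 - 0)/11 = 0
  Node 8: (V_8 - V_4)/100 + (V_8 - V_9)/5.6 = 0
  Node 9: (V_9 - V_5)/120 + (V_9 - V_8)/5.6 + (V_9 - V_10)/20000 = 0
  Node 10: (V_10 - V_6)/2.2 + (V_10 - V_9)/20000 + (V_10 - 0)/6.8 = 0
Collecting terms (coefficients in siemens):
  0.02337·V_0 - 0.0001099·V_1 - 0.02326·V_4 = 1
  0.3349·V_1 - 0.0001099·V_0 - 0.3333·V_2 - 0.001471·V_5 = 0
  0.5898·V_2 - 0.3333·V_1 - 0.0000625·V_3 - 0.2564·V_6 = 0
  0.006729·V_3 - 0.0000625·V_2 - 0.006667·V_7 = 0
  0.1552·V_4 - 0.02326·V_0 - 0.122·V_5 - 0.01·V_8 = 0
  0.1373·V_5 - 0.001471·V_1 - 0.122·V_4 - 0.005556·V_6 - 0.008333·V_9 = 0
  0.7193·V_6 - 0.2564·V_2 - 0.005556·V_5 - 0.002778·V_7 - 0.4545·V_10 = 0
  0.1004·V_7 - 0.006667·V_3 - 0.002778·V_6 = 0
  0.1886·V_8 - 0.01·V_4 - 0.1786·V_9 = 0
  0.187·V_9 - 0.008333·V_5 - 0.1786·V_8 - 0.00005·V_10 = 0
  0.6017·V_10 - 0.4545·V_6 - 0.00005·V_9 = 0
Solving these 11 simultaneous equations (Gaussian elimination) gives:
  V_0 = 197.3 V, V_1 = 10.3 V, V_2 = 9.631 V, V_3 = 0.3531 V
  V_4 = 155.2 V, V_5 = 147.5 V, V_6 = 8.766 V, V_7 = 0.2661 V
  V_8 = 151.4 V, V_9 = 151.2 V, V_10 = 6.635 V
R_eq = V_0 / 1 A = 197.3 Ω

Final answer: 197.3 Ω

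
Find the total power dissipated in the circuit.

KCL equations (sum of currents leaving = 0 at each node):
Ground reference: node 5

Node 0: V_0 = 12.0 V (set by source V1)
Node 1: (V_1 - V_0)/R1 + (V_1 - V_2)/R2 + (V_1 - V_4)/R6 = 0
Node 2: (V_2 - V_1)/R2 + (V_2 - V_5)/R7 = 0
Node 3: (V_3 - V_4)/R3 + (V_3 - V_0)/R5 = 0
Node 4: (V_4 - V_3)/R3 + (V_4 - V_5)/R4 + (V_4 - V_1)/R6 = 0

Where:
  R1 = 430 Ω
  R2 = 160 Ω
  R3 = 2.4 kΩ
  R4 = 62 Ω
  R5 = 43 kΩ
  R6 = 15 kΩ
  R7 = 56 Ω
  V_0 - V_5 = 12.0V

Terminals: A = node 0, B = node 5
Nodal analysis, taking node 5 as the 0 V reference.
Source V1 fixes V_0 = 12 V.
KCL at each unknown node (sum of currents leaving = 0; resistances in Ω):
  Node 1: (V_1 - 12)/430 + (V_1 - V_2)/160 + (V_1 - V_4)/15000 = 0
  Node 2: (V_2 - V_1)/160 + (V_2 - 0)/56 = 0
  Node 3: (V_3 - V_4)/2400 + (V_3 - 12)/43000 = 0
  Node 4: (V_4 - V_3)/2400 + (V_4 - 0)/62 + (V_4 - V_1)/15000 = 0
Collecting terms (coefficients in siemens):
  0.008642·V_1 - 0.00625·V_2 - 0.00006667·V_4 = 0.02791
  0.02411·V_2 - 0.00625·V_1 = 0
  0.0004399·V_3 - 0.0004167·V_4 = 0.0002791
  0.01661·V_4 - 0.00006667·V_1 - 0.0004167·V_3 = 0
Solving these 4 simultaneous equations (Gaussian elimination) gives:
  V_1 = 3.975 V, V_2 = 1.03 V, V_3 = 0.6653 V, V_4 = 0.03264 V
Power in each resistor, P = (ΔV)²/R:
  P_R1 = (12 - 3.975)²/430 = 0.1498 W
  P_R2 = (3.975 - 1.03)²/160 = 0.05418 W
  P_R3 = (0.6653 - 0.03264)²/2400 = 0.0001668 W
  P_R4 = (0.03264 - 0)²/62 = 0.00001718 W
  P_R5 = (12 - 0.6653)²/43000 = 0.002988 W
  P_R6 = (3.975 - 0.03264)²/15000 = 0.001036 W
  P_R7 = (1.03 - 0)²/56 = 0.01896 W
P_total = P_R1 + P_R2 + P_R3 + P_R4 + P_R5 + P_R6 + P_R7 = 0.2271 W

Final answer: 0.2271 W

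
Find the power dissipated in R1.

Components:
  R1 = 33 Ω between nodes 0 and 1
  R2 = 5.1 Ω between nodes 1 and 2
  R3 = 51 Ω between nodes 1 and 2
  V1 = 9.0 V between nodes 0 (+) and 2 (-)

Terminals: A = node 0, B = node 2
Nodal analysis, taking node 2 as the 0 V reference.
Source V1 fixes V_0 = 9 V.
KCL at each unknown node (sum of currents leaving = 0; resistances in Ω):
  Node 1: (V_1 - 9)/33 + (V_1 - 0)/5.1 + (V_1 - 0)/51 = 0
Collecting terms: 0.246 × V_1 = 0.2727  =>  V_1 = 1.109 V
I_R1 = (V_0 - V_1)/R1 = (9 - 1.109)/33 = 0.2391 A
P_R1 = I_R1² × R1 = (0.2391)² × 33 = 1.887 W

Final answer: 1.887 W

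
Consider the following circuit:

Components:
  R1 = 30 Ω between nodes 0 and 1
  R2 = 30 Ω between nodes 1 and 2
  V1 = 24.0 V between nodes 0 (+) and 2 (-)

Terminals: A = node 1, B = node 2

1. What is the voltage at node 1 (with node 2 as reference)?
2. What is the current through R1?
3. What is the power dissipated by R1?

Nodal analysis, taking node 2 as the 0 V reference.
Source V1 fixes V_0 = 24 V.
KCL at each unknown node (sum of currents leaving = 0; resistances in Ω):
  Node 1: (V_1 - 24)/30 + (V_1 - 0)/30 = 0
Collecting terms: 0.06667 × V_1 = 0.8  =>  V_1 = 12 V
Part 1:
  Read off the nodal solution: V_1 = 12 V
Part 2:
  I_R1 = (V_0 - V_1)/R1 = (24 - 12)/30 = 0.4 A
  Magnitude: I_R1 = 0.4 A
Part 3:
  I_R1 = (V_0 - V_1)/R1 = (24 - 12)/30 = 0.4 A
  P_R1 = I_R1² × R1 = (0.4)² × 30 = 4.8 W

Final answers:
1. V_1 = 12 V
2. I_R1 = 0.4 A
3. P_R1 = 4.8 W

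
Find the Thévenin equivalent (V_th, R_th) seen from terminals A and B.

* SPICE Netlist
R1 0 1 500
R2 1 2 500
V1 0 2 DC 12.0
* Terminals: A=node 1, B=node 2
Step 1 — V_th is the open-circuit voltage V_A - V_B (nothing connected across the terminals).
Nodal analysis, taking node 2 as the 0 V reference.
Source V1 fixes V_0 = 12 V.
KCL at each unknown node (sum of currents leaving = 0; resistances in Ω):
  Node 1: (V_1 - 12)/500 + (V_1 - 0)/500 = 0
Collecting terms: 0.004 × V_1 = 0.024  =>  V_1 = 6 V
V_th = V_1 - V_2 = 6 - 0 = 6 V
Step 2 — R_th: zero the source — replace V1 by a short circuit (node 2 merges into node 0) — and find the resistance seen between A (node 1) and B (node 0).
Reduce the network between node 1 (A) and node 0 (B) by series/parallel combination:
  Rp1 = R1 ‖ R2 (parallel, both between nodes 0 and 1) = 1/(1/500 + 1/500) = 250 Ω
R_th = 250 Ω

Final answer: V_th = 6 V, R_th = 250 Ω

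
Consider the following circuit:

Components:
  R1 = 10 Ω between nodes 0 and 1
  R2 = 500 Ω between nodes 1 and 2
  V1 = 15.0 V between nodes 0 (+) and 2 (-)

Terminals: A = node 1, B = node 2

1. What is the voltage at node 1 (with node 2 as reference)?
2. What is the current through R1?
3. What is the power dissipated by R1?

Nodal analysis, taking node 2 as the 0 V reference.
Source V1 fixes V_0 = 15 V.
KCL at each unknown node (sum of currents leaving = 0; resistances in Ω):
  Node 1: (V_1 - 15)/10 + (V_1 - 0)/500 = 0
Collecting terms: 0.102 × V_1 = 1.5  =>  V_1 = 14.71 V
Part 1:
  Read off the nodal solution: V_1 = 14.71 V
Part 2:
  I_R1 = (V_0 - V_1)/R1 = (15 - 14.71)/10 = 0.02941 A
  Magnitude: I_R1 = 0.02941 A
Part 3:
  I_R1 = (V_0 - V_1)/R1 = (15 - 14.71)/10 = 0.02941 A
  P_R1 = I_R1² × R1 = (0.02941)² × 10 = 0.008651 W

Final answers:
1. V_1 = 14.71 V
2. I_R1 = 0.02941 A
3. P_R1 = 0.008651 W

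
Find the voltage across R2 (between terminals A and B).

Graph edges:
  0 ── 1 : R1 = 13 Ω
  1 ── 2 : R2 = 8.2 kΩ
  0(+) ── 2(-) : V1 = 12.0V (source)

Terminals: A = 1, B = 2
R1 and R2 are in series across V1 (node 0 → node 1 → node 2), and the output A–B is taken across R2, so this is a voltage divider.
Series current: I = V1/(R1 + R2) = 12/(13 + 8200) = 12/8213 = 0.001461 A
V_R2 = I × R2 = V1 × R2/(R1 + R2) = 12 × 8200/8213 = 11.98 V

Final answer: 11.98 V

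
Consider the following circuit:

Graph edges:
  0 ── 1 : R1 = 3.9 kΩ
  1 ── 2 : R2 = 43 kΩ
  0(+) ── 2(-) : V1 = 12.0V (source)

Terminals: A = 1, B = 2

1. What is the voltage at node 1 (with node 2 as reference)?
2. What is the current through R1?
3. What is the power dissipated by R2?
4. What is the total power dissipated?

Nodal analysis, taking node 2 as the 0 V reference.
Source V1 fixes V_0 = 12 V.
KCL at each unknown node (sum of currents leaving = 0; resistances in Ω):
  Node 1: (V_1 - 12)/3900 + (V_1 - 0)/43000 = 0
Collecting terms: 0.0002797 × V_1 = 0.003077  =>  V_1 = 11 V
Part 1:
  Read off the nodal solution: V_1 = 11 V
Part 2:
  I_R1 = (V_0 - V_1)/R1 = (12 - 11)/3900 = 0.0002559 A
  Magnitude: I_R1 = 0.0002559 A
Part 3:
  I_R2 = (V_1 - V_2)/R2 = (11 - 0)/43000 = 0.0002559 A
  P_R2 = I_R2² × R2 = (0.0002559)² × 43000 = 0.002815 W
Part 4:
  Power in each resistor, P = (ΔV)²/R:
    P_R1 = (12 - 11)²/3900 = 0.0002553 W
    P_R2 = (11 - 0)²/43000 = 0.002815 W
  P_total = P_R1 + P_R2 = 0.00307 W

Final answers:
1. V_1 = 11 V
2. I_R1 = 0.0002559 A
3. P_R2 = 0.002815 W
4. P_total = 0.00307 W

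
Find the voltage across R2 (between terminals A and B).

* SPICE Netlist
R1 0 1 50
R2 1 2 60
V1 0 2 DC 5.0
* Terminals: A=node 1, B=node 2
R1 and R2 are in series across V1 (node 0 → node 1 → node 2), and the output A–B is taken across R2, so this is a voltage divider.
Series current: I = V1/(R1 + R2) = 5/(50 + 60) = 5/110 = 0.04545 A
V_R2 = I × R2 = V1 × R2/(R1 + R2) = 5 × 60/110 = 2.727 V

Final answer: 2.727 V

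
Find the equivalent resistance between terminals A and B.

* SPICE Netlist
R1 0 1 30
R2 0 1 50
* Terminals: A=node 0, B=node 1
Reduce the network between node 0 (A) and node 1 (B) by series/parallel combination:
  Rp1 = R1 ‖ R2 (parallel, both between nodes 0 and 1) = 1/(1/30 + 1/50) = 18.75 Ω
R_eq = 18.75 Ω

Final answer: 18.75 Ω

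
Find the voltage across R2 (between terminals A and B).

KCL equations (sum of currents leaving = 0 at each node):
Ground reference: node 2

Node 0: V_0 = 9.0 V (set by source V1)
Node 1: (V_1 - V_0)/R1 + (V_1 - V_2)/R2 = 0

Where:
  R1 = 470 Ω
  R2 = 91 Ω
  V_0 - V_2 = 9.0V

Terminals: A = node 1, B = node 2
R1 and R2 are in series across V1 (node 0 → node 1 → node 2), and the output A–B is taken across R2, so this is a voltage divider.
Series current: I = V1/(R1 + R2) = 9/(470 + 91) = 9/561 = 0.01604 A
V_R2 = I × R2 = V1 × R2/(R1 + R2) = 9 × 91/561 = 1.46 V

Final answer: 1.46 V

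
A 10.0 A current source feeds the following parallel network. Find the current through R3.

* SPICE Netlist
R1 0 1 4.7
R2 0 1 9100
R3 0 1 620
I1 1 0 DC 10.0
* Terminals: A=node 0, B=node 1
All resistors sit directly between nodes 0 and 1, so they are in parallel and share one voltage V; the full source current 10 A splits among them.
1/R_par = 1/4.7 + 1/9100 + 1/620 = 0.2145 S  =>  R_par = 4.662 Ω
V = I × R_par = 10 × 4.662 = 46.62 V
I_R3 = V/R3 = 46.62/620 = 0.0752 A

Final answer: 0.0752 A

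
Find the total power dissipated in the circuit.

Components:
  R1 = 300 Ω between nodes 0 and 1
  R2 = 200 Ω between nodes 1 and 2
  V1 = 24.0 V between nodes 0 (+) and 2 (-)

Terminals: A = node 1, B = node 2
Nodal analysis, taking node 2 as the 0 V reference.
Source V1 fixes V_0 = 24 V.
KCL at each unknown node (sum of currents leaving = 0; resistances in Ω):
  Node 1: (V_1 - 24)/300 + (V_1 - 0)/200 = 0
Collecting terms: 0.008333 × V_1 = 0.08  =>  V_1 = 9.6 V
Power in each resistor, P = (ΔV)²/R:
  P_R1 = (24 - 9.6)²/300 = 0.6912 W
  P_R2 = (9.6 - 0)²/200 = 0.4608 W
P_total = P_R1 + P_R2 = 1.152 W

Final answer: 1.152 W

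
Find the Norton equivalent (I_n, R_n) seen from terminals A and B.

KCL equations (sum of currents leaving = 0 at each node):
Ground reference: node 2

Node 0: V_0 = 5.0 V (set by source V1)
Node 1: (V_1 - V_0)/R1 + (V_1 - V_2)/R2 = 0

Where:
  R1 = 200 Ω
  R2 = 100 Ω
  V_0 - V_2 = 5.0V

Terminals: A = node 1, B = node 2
Find the Thévenin equivalent first; then I_n = V_th/R_th and R_n = R_th.
Step 1 — V_th is the open-circuit voltage V_A - V_B (nothing connected across the terminals).
Nodal analysis, taking node 2 as the 0 V reference.
Source V1 fixes V_0 = 5 V.
KCL at each unknown node (sum of currents leaving = 0; resistances in Ω):
  Node 1: (V_1 - 5)/200 + (V_1 - 0)/100 = 0
Collecting terms: 0.015 × V_1 = 0.025  =>  V_1 = 1.667 V
V_th = V_1 - V_2 = 1.667 - 0 = 1.667 V
Step 2 — R_th: zero the source — replace V1 by a short circuit (node 2 merges into node 0) — and find the resistance seen between A (node 1) and B (node 0).
Reduce the network between node 1 (A) and node 0 (B) by series/parallel combination:
  Rp1 = R1 ‖ R2 (parallel, both between nodes 0 and 1) = 1/(1/200 + 1/100) = 66.67 Ω
R_th = 66.67 Ω
I_n = V_th/R_th = 1.667/66.67 = 0.025 A, and R_n = R_th = 66.67 Ω

Final answer: I_n = 0.025 A, R_n = 66.67 Ω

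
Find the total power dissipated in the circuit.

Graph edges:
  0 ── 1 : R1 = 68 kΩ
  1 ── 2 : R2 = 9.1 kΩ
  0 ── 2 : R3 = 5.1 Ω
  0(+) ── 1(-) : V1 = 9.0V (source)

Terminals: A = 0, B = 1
Nodal analysis, taking node 1 as the 0 V reference.
Source V1 fixes V_0 = 9 V.
KCL at each unknown node (sum of currents leaving = 0; resistances in Ω):
  Node 2: (V_2 - 0)/9100 + (V_2 - 9)/5.1 = 0
Collecting terms: 0.1962 × V_2 = 1.765  =>  V_2 = 8.995 V
Power in each resistor, P = (ΔV)²/R:
  P_R1 = (9 - 0)²/68000 = 0.001191 W
  P_R2 = (0 - 8.995)²/9100 = 0.008891 W
  P_R3 = (9 - 8.995)²/5.1 = 0.000004983 W
P_total = P_R1 + P_R2 + P_R3 = 0.01009 W

Final answer: 0.01009 W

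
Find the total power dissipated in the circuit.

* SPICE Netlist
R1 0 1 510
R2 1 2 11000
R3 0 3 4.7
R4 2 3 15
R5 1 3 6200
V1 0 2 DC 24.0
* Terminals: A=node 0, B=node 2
Nodal analysis, taking node 2 as the 0 V reference.
Source V1 fixes V_0 = 24 V.
KCL at each unknown node (sum of currents leaving = 0; resistances in Ω):
  Node 1: (V_1 - 24)/510 + (V_1 - 0)/11000 + (V_1 - V_3)/6200 = 0
  Node 3: (V_3 - 24)/4.7 + (V_3 - 0)/15 + (V_3 - V_1)/6200 = 0
Collecting terms (coefficients in siemens):
  0.002213·V_1 - 0.0001613·V_3 = 0.04706
  0.2796·V_3 - 0.0001613·V_1 = 5.106
Determinant D = (0.002213)(0.2796) - (-0.0001613)(-0.0001613) = 0.0006187
V_1 = [(0.04706)(0.2796) - (-0.0001613)(5.106)]/D = 22.6 V
V_3 = [(0.002213)(5.106) - (0.04706)(-0.0001613)]/D = 18.28 V
Power in each resistor, P = (ΔV)²/R:
  P_R1 = (24 - 22.6)²/510 = 0.00386 W
  P_R2 = (22.6 - 0)²/11000 = 0.04642 W
  P_R3 = (24 - 18.28)²/4.7 = 6.97 W
  P_R4 = (0 - 18.28)²/15 = 22.27 W
  P_R5 = (22.6 - 18.28)²/6200 = 0.003011 W
P_total = P_R1 + P_R2 + P_R3 + P_R4 + P_R5 = 29.29 W

Final answer: 29.29 W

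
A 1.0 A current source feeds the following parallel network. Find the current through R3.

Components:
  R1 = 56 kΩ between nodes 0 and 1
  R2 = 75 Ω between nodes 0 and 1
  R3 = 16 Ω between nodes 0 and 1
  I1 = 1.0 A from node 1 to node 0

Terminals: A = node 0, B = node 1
All resistors sit directly between nodes 0 and 1, so they are in parallel and share one voltage V; the full source current 1 A splits among them.
1/R_par = 1/56000 + 1/75 + 1/16 = 0.07585 S  =>  R_par = 13.18 Ω
V = I × R_par = 1 × 13.18 = 13.18 V
I_R3 = V/R3 = 13.18/16 = 0.824 A

Final answer: 0.824 A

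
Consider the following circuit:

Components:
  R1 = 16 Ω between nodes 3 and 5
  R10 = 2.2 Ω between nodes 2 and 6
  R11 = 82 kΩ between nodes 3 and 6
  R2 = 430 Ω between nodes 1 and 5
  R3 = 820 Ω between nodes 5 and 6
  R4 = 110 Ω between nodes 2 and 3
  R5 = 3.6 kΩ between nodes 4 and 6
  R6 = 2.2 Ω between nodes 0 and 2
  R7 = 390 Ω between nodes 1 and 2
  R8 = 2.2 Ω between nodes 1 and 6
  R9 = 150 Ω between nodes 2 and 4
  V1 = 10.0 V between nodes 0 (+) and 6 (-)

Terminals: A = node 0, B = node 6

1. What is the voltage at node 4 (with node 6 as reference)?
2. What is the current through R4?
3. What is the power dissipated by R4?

Nodal analysis, taking node 6 as the 0 V reference.
Source V1 fixes V_0 = 10 V.
KCL at each unknown node (sum of currents leaving = 0; resistances in Ω):
  Node 1: (V_1 - V_5)/430 + (V_1 - V_2)/390 + (V_1 - 0)/2.2 = 0
  Node 2: (V_2 - V_3)/110 + (V_2 - 10)/2.2 + (V_2 - V_1)/390 + (V_2 - V_4)/150 + (V_2 - 0)/2.2 = 0
  Node 3: (V_3 - V_5)/16 + (V_3 - V_2)/110 + (V_3 - 0)/82000 = 0
  Node 4: (V_4 - 0)/3600 + (V_4 - V_2)/150 = 0
  Node 5: (V_5 - V_3)/16 + (V_5 - V_1)/430 + (V_5 - 0)/820 = 0
Collecting terms (coefficients in siemens):
  0.4594·V_1 - 0.002564·V_2 - 0.002326·V_5 = 0
  0.9274·V_2 - 0.002564·V_1 - 0.009091·V_3 - 0.006667·V_4 = 4.545
  0.0716·V_3 - 0.009091·V_2 - 0.0625·V_5 = 0
  0.006944·V_4 - 0.006667·V_2 = 0
  0.06605·V_5 - 0.002326·V_1 - 0.0625·V_3 = 0
Solving these 5 simultaneous equations (Gaussian elimination) gives:
  V_1 = 0.04517 V, V_2 = 4.971 V, V_3 = 3.636 V, V_4 = 4.772 V
  V_5 = 3.442 V
Part 1:
  Read off the nodal solution: V_4 = 4.772 V
Part 2:
  I_R4 = (V_2 - V_3)/R4 = (4.971 - 3.636)/110 = 0.01214 A
  Magnitude: I_R4 = 0.01214 A
Part 3:
  I_R4 = (V_2 - V_3)/R4 = (4.971 - 3.636)/110 = 0.01214 A
  P_R4 = I_R4² × R4 = (0.01214)² × 110 = 0.01622 W

Final answers:
1. V_4 = 4.772 V
2. I_R4 = 0.01214 A
3. P_R4 = 0.01622 W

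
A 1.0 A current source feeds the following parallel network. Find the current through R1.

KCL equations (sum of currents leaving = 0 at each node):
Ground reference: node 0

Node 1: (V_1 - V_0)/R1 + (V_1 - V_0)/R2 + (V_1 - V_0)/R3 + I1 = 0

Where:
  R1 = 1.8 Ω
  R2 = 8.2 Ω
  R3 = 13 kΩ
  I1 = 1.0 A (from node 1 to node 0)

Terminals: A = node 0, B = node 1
All resistors sit directly between nodes 0 and 1, so they are in parallel and share one voltage V; the full source current 1 A splits among them.
1/R_par = 1/1.8 + 1/8.2 + 1/13000 = 0.6776 S  =>  R_par = 1.476 Ω
V = I × R_par = 1 × 1.476 = 1.476 V
I_R1 = V/R1 = 1.476/1.8 = 0.8199 A

Final answer: 0.8199 A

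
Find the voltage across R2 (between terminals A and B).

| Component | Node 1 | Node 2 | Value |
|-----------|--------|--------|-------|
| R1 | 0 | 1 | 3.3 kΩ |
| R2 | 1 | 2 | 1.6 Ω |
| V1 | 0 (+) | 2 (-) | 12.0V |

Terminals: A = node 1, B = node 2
R1 and R2 are in series across V1 (node 0 → node 1 → node 2), and the output A–B is taken across R2, so this is a voltage divider.
Series current: I = V1/(R1 + R2) = 12/(3300 + 1.6) = 12/3302 = 0.003635 A
V_R2 = I × R2 = V1 × R2/(R1 + R2) = 12 × 1.6/3302 = 0.005815 V

Final answer: 0.005815 V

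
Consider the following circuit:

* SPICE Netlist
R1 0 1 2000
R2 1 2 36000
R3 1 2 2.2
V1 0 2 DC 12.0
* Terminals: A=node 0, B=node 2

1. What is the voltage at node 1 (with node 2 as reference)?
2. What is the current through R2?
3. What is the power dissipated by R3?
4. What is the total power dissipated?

Nodal analysis, taking node 2 as the 0 V reference.
Source V1 fixes V_0 = 12 V.
KCL at each unknown node (sum of currents leaving = 0; resistances in Ω):
  Node 1: (V_1 - 12)/2000 + (V_1 - 0)/36000 + (V_1 - 0)/2.2 = 0
Collecting terms: 0.4551 × V_1 = 0.006  =>  V_1 = 0.01318 V
Part 1:
  Read off the nodal solution: V_1 = 0.01318 V
Part 2:
  I_R2 = (V_1 - V_2)/R2 = (0.01318 - 0)/36000 = 0.0000003662 A
  Magnitude: I_R2 = 0.0000003662 A
Part 3:
  I_R3 = (V_1 - V_2)/R3 = (0.01318 - 0)/2.2 = 0.005993 A
  P_R3 = I_R3² × R3 = (0.005993)² × 2.2 = 0.00007902 W
Part 4:
  Power in each resistor, P = (ΔV)²/R:
    P_R1 = (12 - 0.01318)²/2000 = 0.07184 W
    P_R2 = (0.01318 - 0)²/36000 = 0.000000004829 W
    P_R3 = (0.01318 - 0)²/2.2 = 0.00007902 W
  P_total = P_R1 + P_R2 + P_R3 = 0.07192 W

Final answers:
1. V_1 = 0.01318 V
2. I_R2 = 3.662e-07 A
3. P_R3 = 7.902e-05 W
4. P_total = 0.07192 W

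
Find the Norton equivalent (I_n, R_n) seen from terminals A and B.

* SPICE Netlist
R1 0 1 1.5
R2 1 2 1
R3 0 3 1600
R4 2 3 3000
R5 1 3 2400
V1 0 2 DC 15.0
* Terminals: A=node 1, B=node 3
Find the Thévenin equivalent first; then I_n = V_th/R_th and R_n = R_th.
Step 1 — V_th is the open-circuit voltage V_A - V_B (nothing connected across the terminals).
Nodal analysis, taking node 2 as the 0 V reference.
Source V1 fixes V_0 = 15 V.
KCL at each unknown node (sum of currents leaving = 0; resistances in Ω):
  Node 1: (V_1 - 15)/1.5 + (V_1 - 0)/1 + (V_1 - V_3)/2400 = 0
  Node 3: (V_3 - 15)/1600 + (V_3 - 0)/3000 + (V_3 - V_1)/2400 = 0
Collecting terms (coefficients in siemens):
  1.667·V_1 - 0.0004167·V_3 = 10
  0.001375·V_3 - 0.0004167·V_1 = 0.009375
Determinant D = (1.667)(0.001375) - (-0.0004167)(-0.0004167) = 0.002292
V_1 = [(10)(0.001375) - (-0.0004167)(0.009375)]/D = 6.001 V
V_3 = [(1.667)(0.009375) - (10)(-0.0004167)]/D = 8.637 V
V_th = V_1 - V_3 = 6.001 - 8.637 = -2.636 V
Step 2 — R_th: zero the source — replace V1 by a short circuit (node 2 merges into node 0) — and find the resistance seen between A (node 1) and B (node 3).
Reduce the network between node 1 (A) and node 3 (B) by series/parallel combination:
  Rp1 = R1 ‖ R2 (parallel, both between nodes 0 and 1) = 1/(1/1.5 + 1/1) = 0.6 Ω
  Rp2 = R3 ‖ R4 (parallel, both between nodes 0 and 3) = 1/(1/1600 + 1/3000) = 1043 Ω
  Rs1 = Rp1 + Rp2 (series, joined only at node 0) = 0.6 + 1043 = 1044 Ω
  Rp3 = R5 ‖ Rs1 (parallel, both between nodes 1 and 3) = 1/(1/2400 + 1/1044) = 727.6 Ω
R_th = 727.6 Ω
I_n = V_th/R_th = -2.636/727.6 = -0.003623 A, and R_n = R_th = 727.6 Ω

Final answer: I_n = -0.003623 A, R_n = 727.6 Ω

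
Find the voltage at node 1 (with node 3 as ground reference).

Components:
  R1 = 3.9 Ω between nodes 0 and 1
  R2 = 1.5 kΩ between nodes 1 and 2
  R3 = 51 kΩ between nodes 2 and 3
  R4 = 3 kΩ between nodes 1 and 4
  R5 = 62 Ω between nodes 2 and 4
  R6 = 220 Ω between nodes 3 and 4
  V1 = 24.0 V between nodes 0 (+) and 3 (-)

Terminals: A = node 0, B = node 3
Nodal analysis, taking node 3 as the 0 V reference.
Source V1 fixes V_0 = 24 V.
KCL at each unknown node (sum of currents leaving = 0; resistances in Ω):
  Node 1: (V_1 - 24)/3.9 + (V_1 - V_2)/1500 + (V_1 - V_4)/3000 = 0
  Node 2: (V_2 - V_1)/1500 + (V_2 - 0)/51000 + (V_2 - V_4)/62 = 0
  Node 4: (V_4 - V_1)/3000 + (V_4 - V_2)/62 + (V_4 - 0)/220 = 0
Collecting terms (coefficients in siemens):
  0.2574·V_1 - 0.0006667·V_2 - 0.0003333·V_4 = 6.154
  0.01682·V_2 - 0.0006667·V_1 - 0.01613·V_4 = 0
  0.02101·V_4 - 0.0003333·V_1 - 0.01613·V_2 = 0
Solving these 3 simultaneous equations (Gaussian elimination) gives:
  V_1 = 23.93 V, V_2 = 4.98 V, V_4 = 4.203 V
The requested potential is V_1 = 23.93 V.

Final answer: V_1 = 23.93 V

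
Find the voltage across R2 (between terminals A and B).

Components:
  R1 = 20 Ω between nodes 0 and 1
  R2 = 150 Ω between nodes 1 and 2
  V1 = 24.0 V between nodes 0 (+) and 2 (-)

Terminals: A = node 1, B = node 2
R1 and R2 are in series across V1 (node 0 → node 1 → node 2), and the output A–B is taken across R2, so this is a voltage divider.
Series current: I = V1/(R1 + R2) = 24/(20 + 150) = 24/170 = 0.1412 A
V_R2 = I × R2 = V1 × R2/(R1 + R2) = 24 × 150/170 = 21.18 V

Final answer: 21.18 V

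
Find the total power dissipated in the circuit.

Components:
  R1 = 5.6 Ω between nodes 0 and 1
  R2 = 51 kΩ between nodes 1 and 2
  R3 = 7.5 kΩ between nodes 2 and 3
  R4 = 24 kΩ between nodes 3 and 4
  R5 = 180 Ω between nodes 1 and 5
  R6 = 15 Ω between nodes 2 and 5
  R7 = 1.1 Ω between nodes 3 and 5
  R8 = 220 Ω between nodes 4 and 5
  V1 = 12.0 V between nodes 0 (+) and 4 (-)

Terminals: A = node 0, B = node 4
Nodal analysis, taking node 4 as the 0 V reference.
Source V1 fixes V_0 = 12 V.
KCL at each unknown node (sum of currents leaving = 0; resistances in Ω):
  Node 1: (V_1 - 12)/5.6 + (V_1 - V_2)/51000 + (V_1 - V_5)/180 = 0
  Node 2: (V_2 - V_1)/51000 + (V_2 - V_3)/7500 + (V_2 - V_5)/15 = 0
  Node 3: (V_3 - V_2)/7500 + (V_3 - 0)/24000 + (V_3 - V_5)/1.1 = 0
  Node 5: (V_5 - V_1)/180 + (V_5 - V_2)/15 + (V_5 - V_3)/1.1 + (V_5 - 0)/220 = 0
Collecting terms (coefficients in siemens):
  0.1841·V_1 - 0.00001961·V_2 - 0.005556·V_5 = 2.143
  0.06682·V_2 - 0.00001961·V_1 - 0.0001333·V_3 - 0.06667·V_5 = 0
  0.9093·V_3 - 0.0001333·V_2 - 0.9091·V_5 = 0
  0.9859·V_5 - 0.005556·V_1 - 0.06667·V_2 - 0.9091·V_3 = 0
Solving these 4 simultaneous equations (Gaussian elimination) gives:
  V_1 = 11.83 V, V_2 = 6.493 V, V_3 = 6.492 V, V_5 = 6.492 V
Power in each resistor, P = (ΔV)²/R:
  P_R1 = (12 - 11.83)²/5.6 = 0.004966 W
  P_R2 = (11.83 - 6.493)²/51000 = 0.0005591 W
  P_R3 = (6.493 - 6.492)²/7500 = 0.0000000004633 W
  P_R4 = (6.492 - 0)²/24000 = 0.001756 W
  P_R5 = (11.83 - 6.492)²/180 = 0.1585 W
  P_R6 = (6.493 - 6.492)²/15 = 0.0000001637 W
  P_R7 = (6.492 - 6.492)²/1.1 = 0.00000008033 W
  P_R8 = (0 - 6.492)²/220 = 0.1916 W
P_total = P_R1 + P_R2 + P_R3 + P_R4 + P_R5 + P_R6 + P_R7 + P_R8 = 0.3573 W

Final answer: 0.3573 W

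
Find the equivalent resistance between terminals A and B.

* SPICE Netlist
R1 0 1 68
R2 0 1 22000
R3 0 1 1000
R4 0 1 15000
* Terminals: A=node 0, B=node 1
Reduce the network between node 0 (A) and node 1 (B) by series/parallel combination:
  Rp1 = R1 ‖ R2 ‖ R3 ‖ R4 (parallel, all between nodes 0 and 1) = 1/(1/68 + 1/22000 + 1/1000 + 1/15000) = 63.22 Ω
R_eq = 63.22 Ω

Final answer: 63.22 Ω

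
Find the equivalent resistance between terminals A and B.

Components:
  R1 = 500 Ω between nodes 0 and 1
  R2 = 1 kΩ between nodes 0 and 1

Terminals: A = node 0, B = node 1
Reduce the network between node 0 (A) and node 1 (B) by series/parallel combination:
  Rp1 = R1 ‖ R2 (parallel, both between nodes 0 and 1) = 1/(1/500 + 1/1000) = 333.3 Ω
R_eq = 333.3 Ω

Final answer: 333.3 Ω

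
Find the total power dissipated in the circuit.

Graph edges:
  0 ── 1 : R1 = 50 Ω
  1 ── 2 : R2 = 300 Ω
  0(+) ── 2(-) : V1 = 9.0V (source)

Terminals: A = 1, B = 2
Nodal analysis, taking node 2 as the 0 V reference.
Source V1 fixes V_0 = 9 V.
KCL at each unknown node (sum of currents leaving = 0; resistances in Ω):
  Node 1: (V_1 - 9)/50 + (V_1 - 0)/300 = 0
Collecting terms: 0.02333 × V_1 = 0.18  =>  V_1 = 7.714 V
Power in each resistor, P = (ΔV)²/R:
  P_R1 = (9 - 7.714)²/50 = 0.03306 W
  P_R2 = (7.714 - 0)²/300 = 0.1984 W
P_total = P_R1 + P_R2 = 0.2314 W

Final answer: 0.2314 W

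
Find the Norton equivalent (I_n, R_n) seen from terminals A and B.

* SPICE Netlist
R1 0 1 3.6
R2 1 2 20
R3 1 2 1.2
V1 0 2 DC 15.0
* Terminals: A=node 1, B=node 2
Find the Thévenin equivalent first; then I_n = V_th/R_th and R_n = R_th.
Step 1 — V_th is the open-circuit voltage V_A - V_B (nothing connected across the terminals).
Nodal analysis, taking node 2 as the 0 V reference.
Source V1 fixes V_0 = 15 V.
KCL at each unknown node (sum of currents leaving = 0; resistances in Ω):
  Node 1: (V_1 - 15)/3.6 + (V_1 - 0)/20 + (V_1 - 0)/1.2 = 0
Collecting terms: 1.161 × V_1 = 4.167  =>  V_1 = 3.589 V
V_th = V_1 - V_2 = 3.589 - 0 = 3.589 V
Step 2 — R_th: zero the source — replace V1 by a short circuit (node 2 merges into node 0) — and find the resistance seen between A (node 1) and B (node 0).
Reduce the network between node 1 (A) and node 0 (B) by series/parallel combination:
  Rp1 = R1 ‖ R2 ‖ R3 (parallel, all between nodes 0 and 1) = 1/(1/3.6 + 1/20 + 1/1.2) = 0.8612 Ω
R_th = 0.8612 Ω
I_n = V_th/R_th = 3.589/0.8612 = 4.167 A, and R_n = R_th = 0.8612 Ω

Final answer: I_n = 4.167 A, R_n = 0.8612 Ω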